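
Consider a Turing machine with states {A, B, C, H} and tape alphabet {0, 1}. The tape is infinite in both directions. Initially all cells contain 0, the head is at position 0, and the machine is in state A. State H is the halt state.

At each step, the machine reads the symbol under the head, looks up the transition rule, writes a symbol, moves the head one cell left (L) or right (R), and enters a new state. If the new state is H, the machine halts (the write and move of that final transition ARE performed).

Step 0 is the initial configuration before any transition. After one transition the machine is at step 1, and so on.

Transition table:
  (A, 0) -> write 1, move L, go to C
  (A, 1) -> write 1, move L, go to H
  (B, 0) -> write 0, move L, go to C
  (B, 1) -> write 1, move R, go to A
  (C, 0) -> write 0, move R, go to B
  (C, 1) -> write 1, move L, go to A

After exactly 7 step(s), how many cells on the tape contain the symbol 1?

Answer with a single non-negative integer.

Step 1: in state A at pos 0, read 0 -> (A,0)->write 1,move L,goto C. Now: state=C, head=-1, tape[-2..1]=0010 (head:  ^)
Step 2: in state C at pos -1, read 0 -> (C,0)->write 0,move R,goto B. Now: state=B, head=0, tape[-2..1]=0010 (head:   ^)
Step 3: in state B at pos 0, read 1 -> (B,1)->write 1,move R,goto A. Now: state=A, head=1, tape[-2..2]=00100 (head:    ^)
Step 4: in state A at pos 1, read 0 -> (A,0)->write 1,move L,goto C. Now: state=C, head=0, tape[-2..2]=00110 (head:   ^)
Step 5: in state C at pos 0, read 1 -> (C,1)->write 1,move L,goto A. Now: state=A, head=-1, tape[-2..2]=00110 (head:  ^)
Step 6: in state A at pos -1, read 0 -> (A,0)->write 1,move L,goto C. Now: state=C, head=-2, tape[-3..2]=001110 (head:  ^)
Step 7: in state C at pos -2, read 0 -> (C,0)->write 0,move R,goto B. Now: state=B, head=-1, tape[-3..2]=001110 (head:   ^)
Cells containing 1 after step 7: {-1, 0, 1} -> 3 cell(s)

Answer: 3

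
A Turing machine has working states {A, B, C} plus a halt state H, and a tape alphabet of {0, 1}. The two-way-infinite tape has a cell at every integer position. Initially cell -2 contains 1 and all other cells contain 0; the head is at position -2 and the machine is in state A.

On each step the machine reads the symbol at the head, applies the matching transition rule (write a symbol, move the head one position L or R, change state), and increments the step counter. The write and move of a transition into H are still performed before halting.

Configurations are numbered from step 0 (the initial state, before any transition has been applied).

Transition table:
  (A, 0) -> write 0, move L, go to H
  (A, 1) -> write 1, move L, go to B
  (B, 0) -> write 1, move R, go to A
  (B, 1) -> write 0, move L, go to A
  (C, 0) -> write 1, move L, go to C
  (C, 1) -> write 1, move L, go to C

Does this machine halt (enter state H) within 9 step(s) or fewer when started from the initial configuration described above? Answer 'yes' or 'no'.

Answer: yes

Derivation:
Step 1: in state A at pos -2, read 1 -> (A,1)->write 1,move L,goto B. Now: state=B, head=-3, tape[-4..-1]=0010 (head:  ^)
Step 2: in state B at pos -3, read 0 -> (B,0)->write 1,move R,goto A. Now: state=A, head=-2, tape[-4..-1]=0110 (head:   ^)
Step 3: in state A at pos -2, read 1 -> (A,1)->write 1,move L,goto B. Now: state=B, head=-3, tape[-4..-1]=0110 (head:  ^)
Step 4: in state B at pos -3, read 1 -> (B,1)->write 0,move L,goto A. Now: state=A, head=-4, tape[-5..-1]=00010 (head:  ^)
Step 5: in state A at pos -4, read 0 -> (A,0)->write 0,move L,goto H. Now: state=H, head=-5, tape[-6..-1]=000010 (head:  ^)
State H reached at step 5; 5 <= 9 -> yes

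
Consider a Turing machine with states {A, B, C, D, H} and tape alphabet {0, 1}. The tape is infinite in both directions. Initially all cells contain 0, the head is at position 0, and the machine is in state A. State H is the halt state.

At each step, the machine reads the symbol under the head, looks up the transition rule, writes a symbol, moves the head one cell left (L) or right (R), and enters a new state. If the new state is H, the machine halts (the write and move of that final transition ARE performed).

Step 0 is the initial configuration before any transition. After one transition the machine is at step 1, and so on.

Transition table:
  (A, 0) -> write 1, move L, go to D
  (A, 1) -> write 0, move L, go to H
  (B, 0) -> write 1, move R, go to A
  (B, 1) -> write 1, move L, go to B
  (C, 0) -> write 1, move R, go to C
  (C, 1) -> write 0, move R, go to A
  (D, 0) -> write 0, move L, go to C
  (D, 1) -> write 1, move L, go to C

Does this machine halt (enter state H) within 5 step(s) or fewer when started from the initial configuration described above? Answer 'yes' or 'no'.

Step 1: in state A at pos 0, read 0 -> (A,0)->write 1,move L,goto D. Now: state=D, head=-1, tape[-2..1]=0010 (head:  ^)
Step 2: in state D at pos -1, read 0 -> (D,0)->write 0,move L,goto C. Now: state=C, head=-2, tape[-3..1]=00010 (head:  ^)
Step 3: in state C at pos -2, read 0 -> (C,0)->write 1,move R,goto C. Now: state=C, head=-1, tape[-3..1]=01010 (head:   ^)
Step 4: in state C at pos -1, read 0 -> (C,0)->write 1,move R,goto C. Now: state=C, head=0, tape[-3..1]=01110 (head:    ^)
Step 5: in state C at pos 0, read 1 -> (C,1)->write 0,move R,goto A. Now: state=A, head=1, tape[-3..2]=011000 (head:     ^)
After 5 step(s): state = A (not H) -> not halted within 5 -> no

Answer: no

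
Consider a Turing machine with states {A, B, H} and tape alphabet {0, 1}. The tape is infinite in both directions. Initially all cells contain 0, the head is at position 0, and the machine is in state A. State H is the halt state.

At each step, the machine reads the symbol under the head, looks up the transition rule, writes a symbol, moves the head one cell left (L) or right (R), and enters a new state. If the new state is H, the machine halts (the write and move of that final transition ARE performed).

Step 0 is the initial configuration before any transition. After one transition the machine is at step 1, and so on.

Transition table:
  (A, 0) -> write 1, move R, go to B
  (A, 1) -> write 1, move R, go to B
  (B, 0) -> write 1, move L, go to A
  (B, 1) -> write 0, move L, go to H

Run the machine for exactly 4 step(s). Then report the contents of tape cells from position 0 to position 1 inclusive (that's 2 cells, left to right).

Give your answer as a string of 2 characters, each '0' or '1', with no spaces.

Answer: 10

Derivation:
Step 1: in state A at pos 0, read 0 -> (A,0)->write 1,move R,goto B. Now: state=B, head=1, tape[-1..2]=0100 (head:   ^)
Step 2: in state B at pos 1, read 0 -> (B,0)->write 1,move L,goto A. Now: state=A, head=0, tape[-1..2]=0110 (head:  ^)
Step 3: in state A at pos 0, read 1 -> (A,1)->write 1,move R,goto B. Now: state=B, head=1, tape[-1..2]=0110 (head:   ^)
Step 4: in state B at pos 1, read 1 -> (B,1)->write 0,move L,goto H. Now: state=H, head=0, tape[-1..2]=0100 (head:  ^)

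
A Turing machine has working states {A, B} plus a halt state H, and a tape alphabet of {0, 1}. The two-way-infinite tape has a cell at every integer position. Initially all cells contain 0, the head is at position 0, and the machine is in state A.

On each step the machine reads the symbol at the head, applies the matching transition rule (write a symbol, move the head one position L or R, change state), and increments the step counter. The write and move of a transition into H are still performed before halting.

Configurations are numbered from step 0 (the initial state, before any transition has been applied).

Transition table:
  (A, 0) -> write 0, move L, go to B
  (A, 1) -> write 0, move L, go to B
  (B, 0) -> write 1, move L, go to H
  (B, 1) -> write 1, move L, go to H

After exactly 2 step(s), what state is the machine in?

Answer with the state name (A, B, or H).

Answer: H

Derivation:
Step 1: in state A at pos 0, read 0 -> (A,0)->write 0,move L,goto B. Now: state=B, head=-1, tape[-2..1]=0000 (head:  ^)
Step 2: in state B at pos -1, read 0 -> (B,0)->write 1,move L,goto H. Now: state=H, head=-2, tape[-3..1]=00100 (head:  ^)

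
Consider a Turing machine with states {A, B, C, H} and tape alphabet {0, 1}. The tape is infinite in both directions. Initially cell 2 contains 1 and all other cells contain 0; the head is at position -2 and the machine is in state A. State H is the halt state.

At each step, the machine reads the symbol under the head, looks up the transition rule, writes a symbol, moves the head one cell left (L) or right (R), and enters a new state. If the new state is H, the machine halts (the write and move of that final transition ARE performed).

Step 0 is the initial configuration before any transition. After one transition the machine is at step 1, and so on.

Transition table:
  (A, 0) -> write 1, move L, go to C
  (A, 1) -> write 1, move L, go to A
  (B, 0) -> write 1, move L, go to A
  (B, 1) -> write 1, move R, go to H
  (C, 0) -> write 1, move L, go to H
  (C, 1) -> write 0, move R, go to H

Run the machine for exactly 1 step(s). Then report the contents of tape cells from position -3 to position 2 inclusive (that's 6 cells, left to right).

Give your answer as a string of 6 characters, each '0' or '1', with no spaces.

Step 1: in state A at pos -2, read 0 -> (A,0)->write 1,move L,goto C. Now: state=C, head=-3, tape[-4..3]=00100010 (head:  ^)

Answer: 010001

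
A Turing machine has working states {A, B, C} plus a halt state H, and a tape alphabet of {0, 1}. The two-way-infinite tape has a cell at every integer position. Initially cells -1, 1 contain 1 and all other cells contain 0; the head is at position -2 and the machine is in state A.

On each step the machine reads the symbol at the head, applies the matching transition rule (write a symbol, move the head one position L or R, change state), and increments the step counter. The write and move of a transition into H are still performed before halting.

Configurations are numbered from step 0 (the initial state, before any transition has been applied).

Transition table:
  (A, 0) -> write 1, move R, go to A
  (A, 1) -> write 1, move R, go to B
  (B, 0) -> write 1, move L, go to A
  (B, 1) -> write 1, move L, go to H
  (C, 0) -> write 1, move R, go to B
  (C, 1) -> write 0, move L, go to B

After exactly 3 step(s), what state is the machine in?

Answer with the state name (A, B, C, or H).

Step 1: in state A at pos -2, read 0 -> (A,0)->write 1,move R,goto A. Now: state=A, head=-1, tape[-3..2]=011010 (head:   ^)
Step 2: in state A at pos -1, read 1 -> (A,1)->write 1,move R,goto B. Now: state=B, head=0, tape[-3..2]=011010 (head:    ^)
Step 3: in state B at pos 0, read 0 -> (B,0)->write 1,move L,goto A. Now: state=A, head=-1, tape[-3..2]=011110 (head:   ^)

Answer: A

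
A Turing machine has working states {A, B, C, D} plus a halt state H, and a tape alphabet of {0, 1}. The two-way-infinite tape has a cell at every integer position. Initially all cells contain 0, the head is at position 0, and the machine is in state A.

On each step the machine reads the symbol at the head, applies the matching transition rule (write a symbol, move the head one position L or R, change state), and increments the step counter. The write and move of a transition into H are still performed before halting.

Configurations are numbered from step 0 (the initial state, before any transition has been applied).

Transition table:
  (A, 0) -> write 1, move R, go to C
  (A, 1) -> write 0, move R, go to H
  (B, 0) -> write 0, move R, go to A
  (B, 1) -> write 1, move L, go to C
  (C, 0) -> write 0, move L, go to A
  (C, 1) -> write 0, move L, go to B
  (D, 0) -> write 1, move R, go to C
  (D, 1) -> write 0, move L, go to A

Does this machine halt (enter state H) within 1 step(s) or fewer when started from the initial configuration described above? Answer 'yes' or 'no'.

Step 1: in state A at pos 0, read 0 -> (A,0)->write 1,move R,goto C. Now: state=C, head=1, tape[-1..2]=0100 (head:   ^)
After 1 step(s): state = C (not H) -> not halted within 1 -> no

Answer: no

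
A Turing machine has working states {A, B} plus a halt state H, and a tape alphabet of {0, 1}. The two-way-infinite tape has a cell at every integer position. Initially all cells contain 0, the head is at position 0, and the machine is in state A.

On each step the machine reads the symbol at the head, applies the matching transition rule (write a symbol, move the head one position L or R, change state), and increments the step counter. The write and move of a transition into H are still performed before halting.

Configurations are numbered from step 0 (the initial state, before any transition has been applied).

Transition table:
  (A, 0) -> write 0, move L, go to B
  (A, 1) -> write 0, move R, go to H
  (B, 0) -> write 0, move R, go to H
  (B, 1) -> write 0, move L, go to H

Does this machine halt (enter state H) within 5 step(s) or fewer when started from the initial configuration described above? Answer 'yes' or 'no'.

Answer: yes

Derivation:
Step 1: in state A at pos 0, read 0 -> (A,0)->write 0,move L,goto B. Now: state=B, head=-1, tape[-2..1]=0000 (head:  ^)
Step 2: in state B at pos -1, read 0 -> (B,0)->write 0,move R,goto H. Now: state=H, head=0, tape[-2..1]=0000 (head:   ^)
State H reached at step 2; 2 <= 5 -> yes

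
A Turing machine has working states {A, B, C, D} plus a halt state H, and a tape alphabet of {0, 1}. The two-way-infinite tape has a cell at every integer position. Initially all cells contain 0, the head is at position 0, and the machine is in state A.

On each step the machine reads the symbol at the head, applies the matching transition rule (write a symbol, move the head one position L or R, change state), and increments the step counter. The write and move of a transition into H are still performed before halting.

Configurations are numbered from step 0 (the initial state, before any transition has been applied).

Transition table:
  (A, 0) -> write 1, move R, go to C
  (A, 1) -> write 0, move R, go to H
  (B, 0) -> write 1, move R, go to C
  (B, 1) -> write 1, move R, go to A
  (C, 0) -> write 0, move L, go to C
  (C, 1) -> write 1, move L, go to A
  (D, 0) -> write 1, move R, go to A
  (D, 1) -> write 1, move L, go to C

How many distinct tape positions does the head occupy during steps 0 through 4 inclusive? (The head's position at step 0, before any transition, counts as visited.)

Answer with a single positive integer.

Step 1: in state A at pos 0, read 0 -> (A,0)->write 1,move R,goto C. Now: state=C, head=1, tape[-1..2]=0100 (head:   ^)
Step 2: in state C at pos 1, read 0 -> (C,0)->write 0,move L,goto C. Now: state=C, head=0, tape[-1..2]=0100 (head:  ^)
Step 3: in state C at pos 0, read 1 -> (C,1)->write 1,move L,goto A. Now: state=A, head=-1, tape[-2..2]=00100 (head:  ^)
Step 4: in state A at pos -1, read 0 -> (A,0)->write 1,move R,goto C. Now: state=C, head=0, tape[-2..2]=01100 (head:   ^)
Head positions at steps 0..4: starting at 0, distinct positions visited = {-1, 0, 1} -> 3 position(s)

Answer: 3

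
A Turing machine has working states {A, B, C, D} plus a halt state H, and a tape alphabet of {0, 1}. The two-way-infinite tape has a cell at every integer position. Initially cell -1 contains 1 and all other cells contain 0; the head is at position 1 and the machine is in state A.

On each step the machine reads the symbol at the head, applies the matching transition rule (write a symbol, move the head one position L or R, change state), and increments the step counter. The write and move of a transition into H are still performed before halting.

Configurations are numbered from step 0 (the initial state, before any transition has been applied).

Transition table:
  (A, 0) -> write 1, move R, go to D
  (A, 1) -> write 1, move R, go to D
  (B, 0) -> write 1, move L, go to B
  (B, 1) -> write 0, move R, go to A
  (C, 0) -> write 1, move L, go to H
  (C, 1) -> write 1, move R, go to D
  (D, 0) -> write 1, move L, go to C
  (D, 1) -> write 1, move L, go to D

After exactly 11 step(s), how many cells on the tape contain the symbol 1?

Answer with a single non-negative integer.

Step 1: in state A at pos 1, read 0 -> (A,0)->write 1,move R,goto D. Now: state=D, head=2, tape[-2..3]=010100 (head:     ^)
Step 2: in state D at pos 2, read 0 -> (D,0)->write 1,move L,goto C. Now: state=C, head=1, tape[-2..3]=010110 (head:    ^)
Step 3: in state C at pos 1, read 1 -> (C,1)->write 1,move R,goto D. Now: state=D, head=2, tape[-2..3]=010110 (head:     ^)
Step 4: in state D at pos 2, read 1 -> (D,1)->write 1,move L,goto D. Now: state=D, head=1, tape[-2..3]=010110 (head:    ^)
Step 5: in state D at pos 1, read 1 -> (D,1)->write 1,move L,goto D. Now: state=D, head=0, tape[-2..3]=010110 (head:   ^)
Step 6: in state D at pos 0, read 0 -> (D,0)->write 1,move L,goto C. Now: state=C, head=-1, tape[-2..3]=011110 (head:  ^)
Step 7: in state C at pos -1, read 1 -> (C,1)->write 1,move R,goto D. Now: state=D, head=0, tape[-2..3]=011110 (head:   ^)
Step 8: in state D at pos 0, read 1 -> (D,1)->write 1,move L,goto D. Now: state=D, head=-1, tape[-2..3]=011110 (head:  ^)
Step 9: in state D at pos -1, read 1 -> (D,1)->write 1,move L,goto D. Now: state=D, head=-2, tape[-3..3]=0011110 (head:  ^)
Step 10: in state D at pos -2, read 0 -> (D,0)->write 1,move L,goto C. Now: state=C, head=-3, tape[-4..3]=00111110 (head:  ^)
Step 11: in state C at pos -3, read 0 -> (C,0)->write 1,move L,goto H. Now: state=H, head=-4, tape[-5..3]=001111110 (head:  ^)
Cells containing 1 after step 11: {-3, -2, -1, 0, 1, 2} -> 6 cell(s)

Answer: 6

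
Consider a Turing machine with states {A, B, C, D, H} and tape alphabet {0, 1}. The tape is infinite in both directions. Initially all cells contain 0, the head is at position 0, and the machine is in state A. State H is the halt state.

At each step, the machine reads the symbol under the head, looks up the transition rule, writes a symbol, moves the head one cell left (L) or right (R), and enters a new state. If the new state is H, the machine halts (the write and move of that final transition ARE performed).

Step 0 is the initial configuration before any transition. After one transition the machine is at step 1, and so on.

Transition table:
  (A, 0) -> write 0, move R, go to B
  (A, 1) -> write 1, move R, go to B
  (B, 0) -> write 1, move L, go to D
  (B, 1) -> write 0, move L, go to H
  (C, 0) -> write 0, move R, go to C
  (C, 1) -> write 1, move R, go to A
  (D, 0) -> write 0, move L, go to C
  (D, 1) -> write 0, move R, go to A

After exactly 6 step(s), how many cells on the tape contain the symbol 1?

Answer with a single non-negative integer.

Answer: 1

Derivation:
Step 1: in state A at pos 0, read 0 -> (A,0)->write 0,move R,goto B. Now: state=B, head=1, tape[-1..2]=0000 (head:   ^)
Step 2: in state B at pos 1, read 0 -> (B,0)->write 1,move L,goto D. Now: state=D, head=0, tape[-1..2]=0010 (head:  ^)
Step 3: in state D at pos 0, read 0 -> (D,0)->write 0,move L,goto C. Now: state=C, head=-1, tape[-2..2]=00010 (head:  ^)
Step 4: in state C at pos -1, read 0 -> (C,0)->write 0,move R,goto C. Now: state=C, head=0, tape[-2..2]=00010 (head:   ^)
Step 5: in state C at pos 0, read 0 -> (C,0)->write 0,move R,goto C. Now: state=C, head=1, tape[-2..2]=00010 (head:    ^)
Step 6: in state C at pos 1, read 1 -> (C,1)->write 1,move R,goto A. Now: state=A, head=2, tape[-2..3]=000100 (head:     ^)
Cells containing 1 after step 6: {1} -> 1 cell(s)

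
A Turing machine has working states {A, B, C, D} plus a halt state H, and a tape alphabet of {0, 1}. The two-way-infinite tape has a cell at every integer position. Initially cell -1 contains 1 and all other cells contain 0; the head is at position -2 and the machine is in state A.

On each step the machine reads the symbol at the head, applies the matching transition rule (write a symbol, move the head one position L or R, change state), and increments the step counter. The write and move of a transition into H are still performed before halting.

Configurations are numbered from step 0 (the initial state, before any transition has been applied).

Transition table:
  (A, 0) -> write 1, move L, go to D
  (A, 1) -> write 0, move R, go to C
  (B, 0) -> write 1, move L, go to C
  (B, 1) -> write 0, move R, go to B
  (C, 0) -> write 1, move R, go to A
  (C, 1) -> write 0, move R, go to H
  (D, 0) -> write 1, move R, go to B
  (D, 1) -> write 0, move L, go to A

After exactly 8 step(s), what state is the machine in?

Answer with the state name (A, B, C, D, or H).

Answer: A

Derivation:
Step 1: in state A at pos -2, read 0 -> (A,0)->write 1,move L,goto D. Now: state=D, head=-3, tape[-4..0]=00110 (head:  ^)
Step 2: in state D at pos -3, read 0 -> (D,0)->write 1,move R,goto B. Now: state=B, head=-2, tape[-4..0]=01110 (head:   ^)
Step 3: in state B at pos -2, read 1 -> (B,1)->write 0,move R,goto B. Now: state=B, head=-1, tape[-4..0]=01010 (head:    ^)
Step 4: in state B at pos -1, read 1 -> (B,1)->write 0,move R,goto B. Now: state=B, head=0, tape[-4..1]=010000 (head:     ^)
Step 5: in state B at pos 0, read 0 -> (B,0)->write 1,move L,goto C. Now: state=C, head=-1, tape[-4..1]=010010 (head:    ^)
Step 6: in state C at pos -1, read 0 -> (C,0)->write 1,move R,goto A. Now: state=A, head=0, tape[-4..1]=010110 (head:     ^)
Step 7: in state A at pos 0, read 1 -> (A,1)->write 0,move R,goto C. Now: state=C, head=1, tape[-4..2]=0101000 (head:      ^)
Step 8: in state C at pos 1, read 0 -> (C,0)->write 1,move R,goto A. Now: state=A, head=2, tape[-4..3]=01010100 (head:       ^)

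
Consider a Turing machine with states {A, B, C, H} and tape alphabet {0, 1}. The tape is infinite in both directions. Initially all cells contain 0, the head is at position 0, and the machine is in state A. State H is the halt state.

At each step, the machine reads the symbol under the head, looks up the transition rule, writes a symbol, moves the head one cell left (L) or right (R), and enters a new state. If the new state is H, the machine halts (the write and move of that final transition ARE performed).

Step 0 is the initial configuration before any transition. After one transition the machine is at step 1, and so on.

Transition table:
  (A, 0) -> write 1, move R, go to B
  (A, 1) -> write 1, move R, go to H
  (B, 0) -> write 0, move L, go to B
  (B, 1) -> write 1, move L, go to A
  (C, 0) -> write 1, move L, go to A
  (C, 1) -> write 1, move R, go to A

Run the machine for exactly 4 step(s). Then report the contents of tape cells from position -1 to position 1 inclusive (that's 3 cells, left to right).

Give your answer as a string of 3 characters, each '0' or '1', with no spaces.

Step 1: in state A at pos 0, read 0 -> (A,0)->write 1,move R,goto B. Now: state=B, head=1, tape[-1..2]=0100 (head:   ^)
Step 2: in state B at pos 1, read 0 -> (B,0)->write 0,move L,goto B. Now: state=B, head=0, tape[-1..2]=0100 (head:  ^)
Step 3: in state B at pos 0, read 1 -> (B,1)->write 1,move L,goto A. Now: state=A, head=-1, tape[-2..2]=00100 (head:  ^)
Step 4: in state A at pos -1, read 0 -> (A,0)->write 1,move R,goto B. Now: state=B, head=0, tape[-2..2]=01100 (head:   ^)

Answer: 110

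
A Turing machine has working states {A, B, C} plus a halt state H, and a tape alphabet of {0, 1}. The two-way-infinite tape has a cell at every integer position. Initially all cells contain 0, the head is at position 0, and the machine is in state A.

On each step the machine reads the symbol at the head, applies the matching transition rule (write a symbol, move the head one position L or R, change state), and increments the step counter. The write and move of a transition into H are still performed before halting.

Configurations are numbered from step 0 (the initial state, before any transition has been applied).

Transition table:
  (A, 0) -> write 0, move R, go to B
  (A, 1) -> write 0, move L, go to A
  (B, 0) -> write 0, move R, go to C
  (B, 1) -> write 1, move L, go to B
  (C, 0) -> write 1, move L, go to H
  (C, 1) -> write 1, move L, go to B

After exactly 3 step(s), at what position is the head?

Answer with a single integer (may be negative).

Answer: 1

Derivation:
Step 1: in state A at pos 0, read 0 -> (A,0)->write 0,move R,goto B. Now: state=B, head=1, tape[-1..2]=0000 (head:   ^)
Step 2: in state B at pos 1, read 0 -> (B,0)->write 0,move R,goto C. Now: state=C, head=2, tape[-1..3]=00000 (head:    ^)
Step 3: in state C at pos 2, read 0 -> (C,0)->write 1,move L,goto H. Now: state=H, head=1, tape[-1..3]=00010 (head:   ^)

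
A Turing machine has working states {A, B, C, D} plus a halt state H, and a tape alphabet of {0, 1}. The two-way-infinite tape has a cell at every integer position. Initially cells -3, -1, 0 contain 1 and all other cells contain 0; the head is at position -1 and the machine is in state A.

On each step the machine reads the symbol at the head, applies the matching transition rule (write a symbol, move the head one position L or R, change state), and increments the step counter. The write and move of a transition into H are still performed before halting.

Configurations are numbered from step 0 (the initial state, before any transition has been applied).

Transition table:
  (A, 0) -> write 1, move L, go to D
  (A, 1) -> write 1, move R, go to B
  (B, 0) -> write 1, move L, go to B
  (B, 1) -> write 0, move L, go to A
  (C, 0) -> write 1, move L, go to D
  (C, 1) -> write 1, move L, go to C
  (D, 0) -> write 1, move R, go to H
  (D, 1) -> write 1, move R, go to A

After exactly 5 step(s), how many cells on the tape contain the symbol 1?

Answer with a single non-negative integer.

Answer: 2

Derivation:
Step 1: in state A at pos -1, read 1 -> (A,1)->write 1,move R,goto B. Now: state=B, head=0, tape[-4..1]=010110 (head:     ^)
Step 2: in state B at pos 0, read 1 -> (B,1)->write 0,move L,goto A. Now: state=A, head=-1, tape[-4..1]=010100 (head:    ^)
Step 3: in state A at pos -1, read 1 -> (A,1)->write 1,move R,goto B. Now: state=B, head=0, tape[-4..1]=010100 (head:     ^)
Step 4: in state B at pos 0, read 0 -> (B,0)->write 1,move L,goto B. Now: state=B, head=-1, tape[-4..1]=010110 (head:    ^)
Step 5: in state B at pos -1, read 1 -> (B,1)->write 0,move L,goto A. Now: state=A, head=-2, tape[-4..1]=010010 (head:   ^)
Cells containing 1 after step 5: {-3, 0} -> 2 cell(s)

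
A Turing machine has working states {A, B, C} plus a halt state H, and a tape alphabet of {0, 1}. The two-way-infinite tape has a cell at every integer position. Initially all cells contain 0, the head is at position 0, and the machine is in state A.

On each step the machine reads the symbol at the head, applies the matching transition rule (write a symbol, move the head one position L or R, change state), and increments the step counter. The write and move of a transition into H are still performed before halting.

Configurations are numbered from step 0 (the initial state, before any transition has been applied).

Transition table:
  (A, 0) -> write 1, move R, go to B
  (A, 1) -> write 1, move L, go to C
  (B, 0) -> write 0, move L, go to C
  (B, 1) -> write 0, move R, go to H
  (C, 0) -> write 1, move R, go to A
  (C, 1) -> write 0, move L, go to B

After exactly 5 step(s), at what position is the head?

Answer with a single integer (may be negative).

Step 1: in state A at pos 0, read 0 -> (A,0)->write 1,move R,goto B. Now: state=B, head=1, tape[-1..2]=0100 (head:   ^)
Step 2: in state B at pos 1, read 0 -> (B,0)->write 0,move L,goto C. Now: state=C, head=0, tape[-1..2]=0100 (head:  ^)
Step 3: in state C at pos 0, read 1 -> (C,1)->write 0,move L,goto B. Now: state=B, head=-1, tape[-2..2]=00000 (head:  ^)
Step 4: in state B at pos -1, read 0 -> (B,0)->write 0,move L,goto C. Now: state=C, head=-2, tape[-3..2]=000000 (head:  ^)
Step 5: in state C at pos -2, read 0 -> (C,0)->write 1,move R,goto A. Now: state=A, head=-1, tape[-3..2]=010000 (head:   ^)

Answer: -1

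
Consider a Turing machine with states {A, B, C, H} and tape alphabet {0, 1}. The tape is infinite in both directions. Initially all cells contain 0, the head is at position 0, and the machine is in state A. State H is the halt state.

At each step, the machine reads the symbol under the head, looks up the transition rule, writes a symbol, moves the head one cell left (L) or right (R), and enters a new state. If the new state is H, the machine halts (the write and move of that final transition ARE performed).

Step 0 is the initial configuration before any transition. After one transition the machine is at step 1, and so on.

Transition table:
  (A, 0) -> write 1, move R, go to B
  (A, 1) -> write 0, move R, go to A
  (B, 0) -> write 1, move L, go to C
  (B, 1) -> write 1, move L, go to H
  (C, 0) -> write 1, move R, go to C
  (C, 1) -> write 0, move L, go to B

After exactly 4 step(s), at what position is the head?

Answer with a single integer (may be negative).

Step 1: in state A at pos 0, read 0 -> (A,0)->write 1,move R,goto B. Now: state=B, head=1, tape[-1..2]=0100 (head:   ^)
Step 2: in state B at pos 1, read 0 -> (B,0)->write 1,move L,goto C. Now: state=C, head=0, tape[-1..2]=0110 (head:  ^)
Step 3: in state C at pos 0, read 1 -> (C,1)->write 0,move L,goto B. Now: state=B, head=-1, tape[-2..2]=00010 (head:  ^)
Step 4: in state B at pos -1, read 0 -> (B,0)->write 1,move L,goto C. Now: state=C, head=-2, tape[-3..2]=001010 (head:  ^)

Answer: -2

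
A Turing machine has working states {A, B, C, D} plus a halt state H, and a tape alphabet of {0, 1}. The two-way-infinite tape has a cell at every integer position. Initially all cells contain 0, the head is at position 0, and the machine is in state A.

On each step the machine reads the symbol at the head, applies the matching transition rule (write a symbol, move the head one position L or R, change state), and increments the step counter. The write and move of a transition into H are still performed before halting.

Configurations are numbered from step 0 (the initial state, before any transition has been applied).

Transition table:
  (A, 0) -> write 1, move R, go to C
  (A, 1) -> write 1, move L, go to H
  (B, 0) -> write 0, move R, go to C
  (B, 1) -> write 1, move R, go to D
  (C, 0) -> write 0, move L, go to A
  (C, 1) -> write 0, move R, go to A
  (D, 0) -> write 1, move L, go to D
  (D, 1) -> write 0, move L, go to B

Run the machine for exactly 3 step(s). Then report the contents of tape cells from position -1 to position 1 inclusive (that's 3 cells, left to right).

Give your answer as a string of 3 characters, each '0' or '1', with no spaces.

Answer: 010

Derivation:
Step 1: in state A at pos 0, read 0 -> (A,0)->write 1,move R,goto C. Now: state=C, head=1, tape[-1..2]=0100 (head:   ^)
Step 2: in state C at pos 1, read 0 -> (C,0)->write 0,move L,goto A. Now: state=A, head=0, tape[-1..2]=0100 (head:  ^)
Step 3: in state A at pos 0, read 1 -> (A,1)->write 1,move L,goto H. Now: state=H, head=-1, tape[-2..2]=00100 (head:  ^)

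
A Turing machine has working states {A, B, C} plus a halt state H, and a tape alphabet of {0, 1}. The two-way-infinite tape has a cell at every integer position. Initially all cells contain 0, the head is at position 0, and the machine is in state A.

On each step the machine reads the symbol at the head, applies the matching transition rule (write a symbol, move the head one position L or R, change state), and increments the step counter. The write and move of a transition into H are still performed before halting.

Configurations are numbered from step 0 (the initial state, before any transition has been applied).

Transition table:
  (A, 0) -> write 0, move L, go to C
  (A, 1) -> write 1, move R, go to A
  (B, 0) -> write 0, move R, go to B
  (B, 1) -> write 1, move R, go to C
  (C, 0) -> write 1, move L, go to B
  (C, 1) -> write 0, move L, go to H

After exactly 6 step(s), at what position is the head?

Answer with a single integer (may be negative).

Answer: 0

Derivation:
Step 1: in state A at pos 0, read 0 -> (A,0)->write 0,move L,goto C. Now: state=C, head=-1, tape[-2..1]=0000 (head:  ^)
Step 2: in state C at pos -1, read 0 -> (C,0)->write 1,move L,goto B. Now: state=B, head=-2, tape[-3..1]=00100 (head:  ^)
Step 3: in state B at pos -2, read 0 -> (B,0)->write 0,move R,goto B. Now: state=B, head=-1, tape[-3..1]=00100 (head:   ^)
Step 4: in state B at pos -1, read 1 -> (B,1)->write 1,move R,goto C. Now: state=C, head=0, tape[-3..1]=00100 (head:    ^)
Step 5: in state C at pos 0, read 0 -> (C,0)->write 1,move L,goto B. Now: state=B, head=-1, tape[-3..1]=00110 (head:   ^)
Step 6: in state B at pos -1, read 1 -> (B,1)->write 1,move R,goto C. Now: state=C, head=0, tape[-3..1]=00110 (head:    ^)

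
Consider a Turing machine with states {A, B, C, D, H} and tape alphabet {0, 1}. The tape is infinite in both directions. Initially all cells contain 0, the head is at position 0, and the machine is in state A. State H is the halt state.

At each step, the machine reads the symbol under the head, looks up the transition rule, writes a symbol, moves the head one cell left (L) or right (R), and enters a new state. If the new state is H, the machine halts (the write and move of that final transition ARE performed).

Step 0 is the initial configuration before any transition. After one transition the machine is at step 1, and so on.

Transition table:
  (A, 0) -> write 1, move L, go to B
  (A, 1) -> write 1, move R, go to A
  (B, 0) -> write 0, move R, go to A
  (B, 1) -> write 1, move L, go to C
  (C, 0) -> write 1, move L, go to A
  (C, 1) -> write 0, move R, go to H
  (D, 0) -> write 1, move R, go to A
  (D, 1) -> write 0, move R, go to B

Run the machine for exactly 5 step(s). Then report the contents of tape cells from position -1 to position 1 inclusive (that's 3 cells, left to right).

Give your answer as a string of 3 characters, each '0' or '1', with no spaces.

Step 1: in state A at pos 0, read 0 -> (A,0)->write 1,move L,goto B. Now: state=B, head=-1, tape[-2..1]=0010 (head:  ^)
Step 2: in state B at pos -1, read 0 -> (B,0)->write 0,move R,goto A. Now: state=A, head=0, tape[-2..1]=0010 (head:   ^)
Step 3: in state A at pos 0, read 1 -> (A,1)->write 1,move R,goto A. Now: state=A, head=1, tape[-2..2]=00100 (head:    ^)
Step 4: in state A at pos 1, read 0 -> (A,0)->write 1,move L,goto B. Now: state=B, head=0, tape[-2..2]=00110 (head:   ^)
Step 5: in state B at pos 0, read 1 -> (B,1)->write 1,move L,goto C. Now: state=C, head=-1, tape[-2..2]=00110 (head:  ^)

Answer: 011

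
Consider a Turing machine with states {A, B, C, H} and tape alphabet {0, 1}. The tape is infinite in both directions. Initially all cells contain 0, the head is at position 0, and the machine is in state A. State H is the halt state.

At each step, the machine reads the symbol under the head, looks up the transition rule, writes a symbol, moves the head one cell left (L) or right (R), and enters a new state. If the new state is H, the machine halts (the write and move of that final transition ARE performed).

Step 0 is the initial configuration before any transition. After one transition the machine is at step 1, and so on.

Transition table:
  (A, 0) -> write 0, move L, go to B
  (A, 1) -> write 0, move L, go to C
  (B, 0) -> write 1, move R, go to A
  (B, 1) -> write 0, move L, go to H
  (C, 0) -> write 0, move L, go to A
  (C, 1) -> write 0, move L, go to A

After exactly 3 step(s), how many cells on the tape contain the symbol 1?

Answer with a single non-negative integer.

Answer: 1

Derivation:
Step 1: in state A at pos 0, read 0 -> (A,0)->write 0,move L,goto B. Now: state=B, head=-1, tape[-2..1]=0000 (head:  ^)
Step 2: in state B at pos -1, read 0 -> (B,0)->write 1,move R,goto A. Now: state=A, head=0, tape[-2..1]=0100 (head:   ^)
Step 3: in state A at pos 0, read 0 -> (A,0)->write 0,move L,goto B. Now: state=B, head=-1, tape[-2..1]=0100 (head:  ^)
Cells containing 1 after step 3: {-1} -> 1 cell(s)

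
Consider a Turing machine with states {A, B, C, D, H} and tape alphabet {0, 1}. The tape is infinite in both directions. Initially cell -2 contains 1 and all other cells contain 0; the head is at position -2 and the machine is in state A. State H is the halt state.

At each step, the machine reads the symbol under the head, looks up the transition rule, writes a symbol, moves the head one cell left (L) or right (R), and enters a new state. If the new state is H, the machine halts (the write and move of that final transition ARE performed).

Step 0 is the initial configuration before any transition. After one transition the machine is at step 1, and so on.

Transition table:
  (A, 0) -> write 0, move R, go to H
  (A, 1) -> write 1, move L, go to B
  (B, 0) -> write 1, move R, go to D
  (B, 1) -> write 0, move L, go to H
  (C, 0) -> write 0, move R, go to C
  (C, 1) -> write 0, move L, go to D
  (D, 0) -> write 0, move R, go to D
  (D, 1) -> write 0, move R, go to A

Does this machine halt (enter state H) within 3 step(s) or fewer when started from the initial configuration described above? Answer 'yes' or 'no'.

Answer: no

Derivation:
Step 1: in state A at pos -2, read 1 -> (A,1)->write 1,move L,goto B. Now: state=B, head=-3, tape[-4..-1]=0010 (head:  ^)
Step 2: in state B at pos -3, read 0 -> (B,0)->write 1,move R,goto D. Now: state=D, head=-2, tape[-4..-1]=0110 (head:   ^)
Step 3: in state D at pos -2, read 1 -> (D,1)->write 0,move R,goto A. Now: state=A, head=-1, tape[-4..0]=01000 (head:    ^)
After 3 step(s): state = A (not H) -> not halted within 3 -> no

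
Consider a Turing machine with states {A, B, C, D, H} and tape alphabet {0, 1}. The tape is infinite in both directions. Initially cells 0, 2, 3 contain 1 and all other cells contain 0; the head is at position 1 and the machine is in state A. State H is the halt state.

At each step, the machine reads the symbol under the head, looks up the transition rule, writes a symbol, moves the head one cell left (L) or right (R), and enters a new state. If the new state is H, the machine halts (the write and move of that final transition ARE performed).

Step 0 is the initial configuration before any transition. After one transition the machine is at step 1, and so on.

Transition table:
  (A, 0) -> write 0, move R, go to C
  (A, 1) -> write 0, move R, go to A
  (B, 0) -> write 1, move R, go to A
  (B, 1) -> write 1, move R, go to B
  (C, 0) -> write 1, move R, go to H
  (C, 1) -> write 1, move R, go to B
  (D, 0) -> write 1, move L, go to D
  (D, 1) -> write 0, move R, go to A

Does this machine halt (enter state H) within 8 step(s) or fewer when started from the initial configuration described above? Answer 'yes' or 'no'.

Answer: yes

Derivation:
Step 1: in state A at pos 1, read 0 -> (A,0)->write 0,move R,goto C. Now: state=C, head=2, tape[-1..4]=010110 (head:    ^)
Step 2: in state C at pos 2, read 1 -> (C,1)->write 1,move R,goto B. Now: state=B, head=3, tape[-1..4]=010110 (head:     ^)
Step 3: in state B at pos 3, read 1 -> (B,1)->write 1,move R,goto B. Now: state=B, head=4, tape[-1..5]=0101100 (head:      ^)
Step 4: in state B at pos 4, read 0 -> (B,0)->write 1,move R,goto A. Now: state=A, head=5, tape[-1..6]=01011100 (head:       ^)
Step 5: in state A at pos 5, read 0 -> (A,0)->write 0,move R,goto C. Now: state=C, head=6, tape[-1..7]=010111000 (head:        ^)
Step 6: in state C at pos 6, read 0 -> (C,0)->write 1,move R,goto H. Now: state=H, head=7, tape[-1..8]=0101110100 (head:         ^)
State H reached at step 6; 6 <= 8 -> yes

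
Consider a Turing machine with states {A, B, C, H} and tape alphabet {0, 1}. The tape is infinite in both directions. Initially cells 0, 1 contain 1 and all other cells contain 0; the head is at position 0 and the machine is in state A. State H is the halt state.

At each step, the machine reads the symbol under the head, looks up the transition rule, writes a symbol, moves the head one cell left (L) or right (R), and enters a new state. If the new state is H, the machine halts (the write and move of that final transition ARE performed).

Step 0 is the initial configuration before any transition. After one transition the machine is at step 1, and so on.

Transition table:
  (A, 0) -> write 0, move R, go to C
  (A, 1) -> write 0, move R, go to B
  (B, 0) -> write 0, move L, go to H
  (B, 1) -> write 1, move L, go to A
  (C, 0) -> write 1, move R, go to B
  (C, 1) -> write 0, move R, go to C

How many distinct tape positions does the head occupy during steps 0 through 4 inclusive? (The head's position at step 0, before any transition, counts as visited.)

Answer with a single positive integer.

Answer: 3

Derivation:
Step 1: in state A at pos 0, read 1 -> (A,1)->write 0,move R,goto B. Now: state=B, head=1, tape[-1..2]=0010 (head:   ^)
Step 2: in state B at pos 1, read 1 -> (B,1)->write 1,move L,goto A. Now: state=A, head=0, tape[-1..2]=0010 (head:  ^)
Step 3: in state A at pos 0, read 0 -> (A,0)->write 0,move R,goto C. Now: state=C, head=1, tape[-1..2]=0010 (head:   ^)
Step 4: in state C at pos 1, read 1 -> (C,1)->write 0,move R,goto C. Now: state=C, head=2, tape[-1..3]=00000 (head:    ^)
Head positions at steps 0..4: starting at 0, distinct positions visited = {0, 1, 2} -> 3 position(s)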